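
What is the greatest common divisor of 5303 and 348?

1

gcd(5303, 348):
  5303 = 15·348 + 83
  348 = 4·83 + 16
  83 = 5·16 + 3
  16 = 5·3 + 1
  3 = 3·1
so gcd(5303, 348) = 1.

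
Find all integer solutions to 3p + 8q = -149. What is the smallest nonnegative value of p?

1

gcd(8, 3):
  8 = 2×3 + 2
  3 = 1×2 + 1
  2 = 2×1
so gcd(8, 3) = 1.
1 divides -149, so solutions exist.
Back-substitute for Bézout coefficients:
  1 = 3 - 1×2
  ... = 3×(3) + 8×(-1)
Scale by -149/1 = -149: (p₀, q₀) = (-447, 149).
General solution: p = -447 + 8t, q = 149 - 3t for integer t.
p ≥ 0: smallest is -447 mod 8 = 1 (at t = 56), with q = -19.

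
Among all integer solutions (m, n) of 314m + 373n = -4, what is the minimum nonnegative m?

38

gcd(373, 314):
  373 = 1·314 + 59
  314 = 5·59 + 19
  59 = 3·19 + 2
  19 = 9·2 + 1
  2 = 2·1
so gcd(373, 314) = 1.
1 divides -4, so solutions exist.
Back-substitute for Bézout coefficients:
  1 = 19 - 9·2
  ... = 314·(177) + 373·(-149)
Scale by -4/1 = -4: (m₀, n₀) = (-708, 596).
General solution: m = -708 + 373t, n = 596 - 314t for integer t.
m ≥ 0: smallest is -708 mod 373 = 38 (at t = 2), with n = -32.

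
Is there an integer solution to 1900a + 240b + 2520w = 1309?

no

gcd(1900, 240) = 20.
gcd(20, 2520) = 20.
20 does not divide 1309 (remainder 9), so no integer solutions.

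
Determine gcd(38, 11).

1

gcd(38, 11) = 1  (38 = 3×11 + 5, 11 = 2×5 + 1, 5 = 5×1).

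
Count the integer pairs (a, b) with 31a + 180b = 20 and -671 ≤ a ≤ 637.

7

gcd(180, 31) = 1.
By Bézout, 31×(-29) + 180×(5) = 1.
Particular solution: (140, -24).
General solution: a = 140 + 180t, b = -24 - 31t for integer t.
-671 ≤ 140 + 180t ≤ 637 gives t ∈ [-4, 2], which is 7 values.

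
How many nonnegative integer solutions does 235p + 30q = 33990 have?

gcd(235, 30) = 5  (235 = 7×30 + 25, 30 = 1×25 + 5, 25 = 5×5).
Back-substituting, 235×(-1) + 30×(8) = 5.
Scale by 6798: one solution is (-6798, 54384). Reduce p mod 6: (0, 1133).
General: p = 0 + 6t, q = 1133 - 47t.
p ≥ 0 ⇒ t ≥ 0; q ≥ 0 ⇒ t ≤ 24. So t ∈ [0, 24]: 25 solutions.

25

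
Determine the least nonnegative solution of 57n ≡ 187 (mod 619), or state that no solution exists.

gcd(619, 57):
  619 = 10*57 + 49
  57 = 1*49 + 8
  49 = 6*8 + 1
  8 = 8*1
so gcd(619, 57) = 1.
1 divides 187, so solutions exist.
Back-substitute for Bézout coefficients:
  1 = 49 - 6*8
  ... = 57*(-76) + 619*(7)
So 57*(-76) ≡ 1 (mod 619); multiply by 187: n ≡ -14212 (mod 619).
Smallest nonnegative: n = -14212 mod 619 = 25.

25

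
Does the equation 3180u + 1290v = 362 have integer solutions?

gcd(3180, 1290) = 30.
30 does not divide 362 (remainder 2), so no integer solutions.

no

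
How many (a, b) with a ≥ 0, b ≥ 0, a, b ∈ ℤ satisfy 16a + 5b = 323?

4

gcd(16, 5) = 1.
By Bézout, 16·(1) + 5·(-3) = 1.
One solution: (3, 55).
General: a = 3 + 5t, b = 55 - 16t.
a ≥ 0 ⇒ t ≥ 0; b ≥ 0 ⇒ t ≤ 3. So t ∈ [0, 3]: 4 solutions.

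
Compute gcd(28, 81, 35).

1

gcd(81, 28):
  81 = 2*28 + 25
  28 = 1*25 + 3
  25 = 8*3 + 1
  3 = 3*1
so gcd(81, 28) = 1.
gcd(1, 35) = 1.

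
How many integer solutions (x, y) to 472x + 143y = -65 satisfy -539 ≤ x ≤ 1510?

gcd(472, 143):
  472 = 3×143 + 43
  143 = 3×43 + 14
  43 = 3×14 + 1
  14 = 14×1
so gcd(472, 143) = 1.
Back-substitute for Bézout coefficients:
  1 = 43 - 3×14
  ... = 472×(10) + 143×(-33)
Scale by -65: particular solution (-650, 2145); reduce x mod 143: (65, -215).
General solution: x = 65 + 143t, y = -215 - 472t for integer t.
-539 ≤ 65 + 143t ≤ 1510 gives t ∈ [-4, 10], which is 15 values.

15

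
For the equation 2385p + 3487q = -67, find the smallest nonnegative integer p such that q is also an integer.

2041

gcd(3487, 2385):
  3487 = 1*2385 + 1102
  2385 = 2*1102 + 181
  1102 = 6*181 + 16
  181 = 11*16 + 5
  16 = 3*5 + 1
  5 = 5*1
so gcd(3487, 2385) = 1.
1 divides -67, so solutions exist.
Back-substitute for Bézout coefficients:
  1 = 16 - 3*5
  ... = 2385*(-655) + 3487*(448)
Scale by -67/1 = -67: (p₀, q₀) = (43885, -30016).
General solution: p = 43885 + 3487t, q = -30016 - 2385t for integer t.
p ≥ 0: smallest is 43885 mod 3487 = 2041 (at t = -12), with q = -1396.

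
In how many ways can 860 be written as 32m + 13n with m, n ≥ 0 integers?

2

gcd(32, 13):
  32 = 2·13 + 6
  13 = 2·6 + 1
  6 = 6·1
so gcd(32, 13) = 1.
Back-substitute for Bézout coefficients:
  1 = 13 - 2·6
  ... = 32·(-2) + 13·(5)
Scale by 860: one solution is (-1720, 4300). Reduce m mod 13: (9, 44).
General: m = 9 + 13t, n = 44 - 32t.
m ≥ 0 ⇒ t ≥ 0; n ≥ 0 ⇒ t ≤ 1. So t ∈ [0, 1]: 2 solutions.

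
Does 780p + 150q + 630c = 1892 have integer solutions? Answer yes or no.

gcd(780, 150) = 30.
gcd(30, 630) = 30.
30 does not divide 1892 (remainder 2), so no integer solutions.

no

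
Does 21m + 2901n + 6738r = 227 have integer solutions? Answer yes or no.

no

gcd(2901, 21) = 3  (2901 = 138*21 + 3, 21 = 7*3).
gcd(3, 6738) = 3.
3 does not divide 227 (remainder 2), so no integer solutions.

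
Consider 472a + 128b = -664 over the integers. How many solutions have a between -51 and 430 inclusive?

gcd(472, 128) = 8  (472 = 3*128 + 88, 128 = 1*88 + 40, 88 = 2*40 + 8, 40 = 5*8).
Back-substituting, 472*(3) + 128*(-11) = 8.
Scale by -83: particular solution (-249, 913); reduce a mod 16: (7, -31).
General solution: a = 7 + 16t, b = -31 - 59t for integer t.
-51 ≤ 7 + 16t ≤ 430 gives t ∈ [-3, 26], which is 30 values.

30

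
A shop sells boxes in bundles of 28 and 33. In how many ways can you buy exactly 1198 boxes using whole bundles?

Need nonnegative integers with 28j + 33k = 1198.
gcd(28, 33) = 1, and 28·(13) + 33·(-11) = 1.
So (j₀, k₀) = (15574, -13178); general j = 15574 + 33t, k = -13178 - 28t.
j ≥ 0 ⇒ t ≥ -471; k ≥ 0 ⇒ t ≤ -471. That's 1 value of t.

1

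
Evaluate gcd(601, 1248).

gcd(1248, 601) = 1  (1248 = 2·601 + 46, 601 = 13·46 + 3, 46 = 15·3 + 1, 3 = 3·1).

1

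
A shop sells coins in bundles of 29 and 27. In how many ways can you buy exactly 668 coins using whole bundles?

Need nonnegative integers with 29j + 27k = 668.
gcd(29, 27) = 1, and 29·(-13) + 27·(14) = 1.
So (j₀, k₀) = (-8684, 9352); general j = -8684 + 27t, k = 9352 - 29t.
j ≥ 0 ⇒ t ≥ 322; k ≥ 0 ⇒ t ≤ 322. That's 1 value of t.

1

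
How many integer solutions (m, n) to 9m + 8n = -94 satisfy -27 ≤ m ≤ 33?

gcd(9, 8) = 1  (9 = 1·8 + 1, 8 = 8·1).
Back-substituting, 9·(1) + 8·(-1) = 1.
Scale by -94: particular solution (-94, 94); reduce m mod 8: (2, -14).
General solution: m = 2 + 8t, n = -14 - 9t for integer t.
-27 ≤ 2 + 8t ≤ 33 gives t ∈ [-3, 3], which is 7 values.

7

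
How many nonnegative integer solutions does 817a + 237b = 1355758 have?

7

gcd(817, 237):
  817 = 3*237 + 106
  237 = 2*106 + 25
  106 = 4*25 + 6
  25 = 4*6 + 1
  6 = 6*1
so gcd(817, 237) = 1.
Back-substitute for Bézout coefficients:
  1 = 25 - 4*6
  ... = 817*(-38) + 237*(131)
Scale by 1355758: one solution is (-51518804, 177604298). Reduce a mod 237: (19, 5655).
General: a = 19 + 237t, b = 5655 - 817t.
a ≥ 0 ⇒ t ≥ 0; b ≥ 0 ⇒ t ≤ 6. So t ∈ [0, 6]: 7 solutions.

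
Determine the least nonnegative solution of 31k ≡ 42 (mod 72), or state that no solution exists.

gcd(72, 31) = 1.
1 divides 42, so solutions exist.
By Bézout, 31·(7) + 72·(-3) = 1.
So 31·(7) ≡ 1 (mod 72); multiply by 42: k ≡ 294 (mod 72).
Smallest nonnegative: k = 294 mod 72 = 6.

6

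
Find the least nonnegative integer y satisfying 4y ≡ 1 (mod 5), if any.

4

gcd(5, 4) = 1  (5 = 1·4 + 1, 4 = 4·1).
1 divides 1, so solutions exist.
Back-substituting, 4·(-1) + 5·(1) = 1.
So 4·(-1) ≡ 1 (mod 5); multiply by 1: y ≡ -1 (mod 5).
Smallest nonnegative: y = -1 mod 5 = 4.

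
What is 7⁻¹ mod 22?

19

gcd(22, 7) = 1.
By Bézout, 7×(-3) + 22×(1) = 1.
So 7×-3 ≡ 1 (mod 22), and -3 mod 22 = 19.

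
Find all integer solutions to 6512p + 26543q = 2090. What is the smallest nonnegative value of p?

gcd(26543, 6512):
  26543 = 4*6512 + 495
  6512 = 13*495 + 77
  495 = 6*77 + 33
  77 = 2*33 + 11
  33 = 3*11
so gcd(26543, 6512) = 11.
11 divides 2090, so solutions exist.
Back-substitute for Bézout coefficients:
  11 = 77 - 2*33
  ... = 6512*(697) + 26543*(-171)
Scale by 2090/11 = 190: (p₀, q₀) = (132430, -32490).
General solution: p = 132430 + 2413t, q = -32490 - 592t for integer t.
p ≥ 0: smallest is 132430 mod 2413 = 2128 (at t = -54), with q = -522.

2128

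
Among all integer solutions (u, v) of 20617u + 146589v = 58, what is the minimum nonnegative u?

gcd(146589, 20617) = 1.
1 divides 58, so solutions exist.
By Bézout, 20617×(-28220) + 146589×(3969) = 1.
Scale by 58/1 = 58: (u₀, v₀) = (-1636760, 230202).
General solution: u = -1636760 + 146589t, v = 230202 - 20617t for integer t.
u ≥ 0: smallest is -1636760 mod 146589 = 122308 (at t = 12), with v = -17202.

122308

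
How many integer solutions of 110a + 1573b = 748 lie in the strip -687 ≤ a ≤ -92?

4

gcd(1573, 110) = 11.
By Bézout, 110·(43) + 1573·(-3) = 11.
Particular solution: (64, -4).
General solution: a = 64 + 143t, b = -4 - 10t for integer t.
-687 ≤ 64 + 143t ≤ -92 gives t ∈ [-5, -2], which is 4 values.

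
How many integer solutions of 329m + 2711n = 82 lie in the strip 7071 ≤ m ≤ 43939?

gcd(2711, 329) = 1.
By Bézout, 329·(-206) + 2711·(25) = 1.
Particular solution: (2085, -253).
General solution: m = 2085 + 2711t, n = -253 - 329t for integer t.
7071 ≤ 2085 + 2711t ≤ 43939 gives t ∈ [2, 15], which is 14 values.

14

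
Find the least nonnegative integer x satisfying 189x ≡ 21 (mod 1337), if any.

gcd(1337, 189):
  1337 = 7*189 + 14
  189 = 13*14 + 7
  14 = 2*7
so gcd(1337, 189) = 7.
7 divides 21, so solutions exist.
Back-substitute for Bézout coefficients:
  7 = 189 - 13*14
  ... = 189*(92) + 1337*(-13)
So 189*(92) ≡ 7 (mod 1337); multiply by 3: x ≡ 276 (mod 191).
Smallest nonnegative: x = 276 mod 191 = 85.

85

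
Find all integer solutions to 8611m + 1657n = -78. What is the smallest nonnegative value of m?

gcd(8611, 1657) = 1  (8611 = 5×1657 + 326, 1657 = 5×326 + 27, 326 = 12×27 + 2, 27 = 13×2 + 1, 2 = 2×1).
1 divides -78, so solutions exist.
Back-substituting, 8611×(-798) + 1657×(4147) = 1.
Scale by -78/1 = -78: (m₀, n₀) = (62244, -323466).
General solution: m = 62244 + 1657t, n = -323466 - 8611t for integer t.
m ≥ 0: smallest is 62244 mod 1657 = 935 (at t = -37), with n = -4859.

935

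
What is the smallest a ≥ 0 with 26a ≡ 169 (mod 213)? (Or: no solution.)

gcd(213, 26):
  213 = 8×26 + 5
  26 = 5×5 + 1
  5 = 5×1
so gcd(213, 26) = 1.
1 divides 169, so solutions exist.
Back-substitute for Bézout coefficients:
  1 = 26 - 5×5
  ... = 26×(41) + 213×(-5)
So 26×(41) ≡ 1 (mod 213); multiply by 169: a ≡ 6929 (mod 213).
Smallest nonnegative: a = 6929 mod 213 = 113.

113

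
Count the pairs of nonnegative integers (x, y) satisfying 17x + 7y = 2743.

gcd(17, 7):
  17 = 2·7 + 3
  7 = 2·3 + 1
  3 = 3·1
so gcd(17, 7) = 1.
Back-substitute for Bézout coefficients:
  1 = 7 - 2·3
  ... = 17·(-2) + 7·(5)
Scale by 2743: one solution is (-5486, 13715). Reduce x mod 7: (2, 387).
General: x = 2 + 7t, y = 387 - 17t.
x ≥ 0 ⇒ t ≥ 0; y ≥ 0 ⇒ t ≤ 22. So t ∈ [0, 22]: 23 solutions.

23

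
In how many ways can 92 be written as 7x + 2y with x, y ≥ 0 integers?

7

gcd(7, 2) = 1  (7 = 3×2 + 1, 2 = 2×1).
Back-substituting, 7×(1) + 2×(-3) = 1.
Scale by 92: one solution is (92, -276). Reduce x mod 2: (0, 46).
General: x = 0 + 2t, y = 46 - 7t.
x ≥ 0 ⇒ t ≥ 0; y ≥ 0 ⇒ t ≤ 6. So t ∈ [0, 6]: 7 solutions.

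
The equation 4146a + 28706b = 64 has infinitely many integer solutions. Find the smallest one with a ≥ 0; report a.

13446

gcd(28706, 4146) = 2  (28706 = 6*4146 + 3830, 4146 = 1*3830 + 316, 3830 = 12*316 + 38, 316 = 8*38 + 12, 38 = 3*12 + 2, 12 = 6*2).
2 divides 64, so solutions exist.
Back-substituting, 4146*(-2271) + 28706*(328) = 2.
Scale by 64/2 = 32: (a₀, b₀) = (-72672, 10496).
General solution: a = -72672 + 14353t, b = 10496 - 2073t for integer t.
a ≥ 0: smallest is -72672 mod 14353 = 13446 (at t = 6), with b = -1942.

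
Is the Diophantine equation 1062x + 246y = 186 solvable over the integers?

yes

gcd(1062, 246) = 6  (1062 = 4·246 + 78, 246 = 3·78 + 12, 78 = 6·12 + 6, 12 = 2·6).
6 divides 186, so integer solutions exist.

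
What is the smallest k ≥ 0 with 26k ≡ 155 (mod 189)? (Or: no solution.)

115

gcd(189, 26) = 1.
1 divides 155, so solutions exist.
By Bézout, 26×(80) + 189×(-11) = 1.
So 26×(80) ≡ 1 (mod 189); multiply by 155: k ≡ 12400 (mod 189).
Smallest nonnegative: k = 12400 mod 189 = 115.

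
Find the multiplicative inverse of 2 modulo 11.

gcd(11, 2) = 1  (11 = 5×2 + 1, 2 = 2×1).
Back-substituting, 2×(-5) + 11×(1) = 1.
So 2×-5 ≡ 1 (mod 11), and -5 mod 11 = 6.

6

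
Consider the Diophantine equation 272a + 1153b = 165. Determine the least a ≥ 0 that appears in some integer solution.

522

gcd(1153, 272):
  1153 = 4×272 + 65
  272 = 4×65 + 12
  65 = 5×12 + 5
  12 = 2×5 + 2
  5 = 2×2 + 1
  2 = 2×1
so gcd(1153, 272) = 1.
1 divides 165, so solutions exist.
Back-substitute for Bézout coefficients:
  1 = 5 - 2×2
  ... = 272×(-479) + 1153×(113)
Scale by 165/1 = 165: (a₀, b₀) = (-79035, 18645).
General solution: a = -79035 + 1153t, b = 18645 - 272t for integer t.
a ≥ 0: smallest is -79035 mod 1153 = 522 (at t = 69), with b = -123.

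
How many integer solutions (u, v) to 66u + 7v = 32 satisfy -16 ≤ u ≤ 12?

gcd(66, 7) = 1.
By Bézout, 66·(-2) + 7·(19) = 1.
Particular solution: (6, -52).
General solution: u = 6 + 7t, v = -52 - 66t for integer t.
-16 ≤ 6 + 7t ≤ 12 gives t ∈ [-3, 0], which is 4 values.

4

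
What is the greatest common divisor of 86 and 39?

1

gcd(86, 39):
  86 = 2*39 + 8
  39 = 4*8 + 7
  8 = 1*7 + 1
  7 = 7*1
so gcd(86, 39) = 1.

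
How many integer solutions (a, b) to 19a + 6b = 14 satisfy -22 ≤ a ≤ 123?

25

gcd(19, 6) = 1  (19 = 3×6 + 1, 6 = 6×1).
Back-substituting, 19×(1) + 6×(-3) = 1.
Scale by 14: particular solution (14, -42); reduce a mod 6: (2, -4).
General solution: a = 2 + 6t, b = -4 - 19t for integer t.
-22 ≤ 2 + 6t ≤ 123 gives t ∈ [-4, 20], which is 25 values.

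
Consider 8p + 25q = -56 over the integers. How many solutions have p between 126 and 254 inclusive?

gcd(25, 8):
  25 = 3*8 + 1
  8 = 8*1
so gcd(25, 8) = 1.
Back-substitute for Bézout coefficients:
  1 = 25 - 3*8
  ... = 8*(-3) + 25*(1)
Scale by -56: particular solution (168, -56); reduce p mod 25: (18, -8).
General solution: p = 18 + 25t, q = -8 - 8t for integer t.
126 ≤ 18 + 25t ≤ 254 gives t ∈ [5, 9], which is 5 values.

5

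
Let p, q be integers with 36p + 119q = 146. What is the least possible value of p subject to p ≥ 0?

gcd(119, 36):
  119 = 3*36 + 11
  36 = 3*11 + 3
  11 = 3*3 + 2
  3 = 1*2 + 1
  2 = 2*1
so gcd(119, 36) = 1.
1 divides 146, so solutions exist.
Back-substitute for Bézout coefficients:
  1 = 3 - 1*2
  ... = 36*(43) + 119*(-13)
Scale by 146/1 = 146: (p₀, q₀) = (6278, -1898).
General solution: p = 6278 + 119t, q = -1898 - 36t for integer t.
p ≥ 0: smallest is 6278 mod 119 = 90 (at t = -52), with q = -26.

90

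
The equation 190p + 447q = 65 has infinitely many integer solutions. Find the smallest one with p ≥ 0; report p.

gcd(447, 190):
  447 = 2×190 + 67
  190 = 2×67 + 56
  67 = 1×56 + 11
  56 = 5×11 + 1
  11 = 11×1
so gcd(447, 190) = 1.
1 divides 65, so solutions exist.
Back-substitute for Bézout coefficients:
  1 = 56 - 5×11
  ... = 190×(40) + 447×(-17)
Scale by 65/1 = 65: (p₀, q₀) = (2600, -1105).
General solution: p = 2600 + 447t, q = -1105 - 190t for integer t.
p ≥ 0: smallest is 2600 mod 447 = 365 (at t = -5), with q = -155.

365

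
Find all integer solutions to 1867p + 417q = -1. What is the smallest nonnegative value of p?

44

gcd(1867, 417):
  1867 = 4·417 + 199
  417 = 2·199 + 19
  199 = 10·19 + 9
  19 = 2·9 + 1
  9 = 9·1
so gcd(1867, 417) = 1.
1 divides -1, so solutions exist.
Back-substitute for Bézout coefficients:
  1 = 19 - 2·9
  ... = 1867·(-44) + 417·(197)
Scale by -1/1 = -1: (p₀, q₀) = (44, -197).
General solution: p = 44 + 417t, q = -197 - 1867t for integer t.
p ≥ 0: smallest is 44 mod 417 = 44 (at t = 0), with q = -197.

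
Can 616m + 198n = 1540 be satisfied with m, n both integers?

yes

gcd(616, 198) = 22  (616 = 3*198 + 22, 198 = 9*22).
22 divides 1540, so integer solutions exist.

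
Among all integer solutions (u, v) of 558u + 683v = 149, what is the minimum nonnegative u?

425

gcd(683, 558) = 1  (683 = 1*558 + 125, 558 = 4*125 + 58, 125 = 2*58 + 9, 58 = 6*9 + 4, 9 = 2*4 + 1, 4 = 4*1).
1 divides 149, so solutions exist.
Back-substituting, 558*(-153) + 683*(125) = 1.
Scale by 149/1 = 149: (u₀, v₀) = (-22797, 18625).
General solution: u = -22797 + 683t, v = 18625 - 558t for integer t.
u ≥ 0: smallest is -22797 mod 683 = 425 (at t = 34), with v = -347.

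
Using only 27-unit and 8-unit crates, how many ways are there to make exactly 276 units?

1

Need nonnegative integers with 27j + 8k = 276.
gcd(27, 8) = 1, and 27·(3) + 8·(-10) = 1.
So (j₀, k₀) = (828, -2760); general j = 828 + 8t, k = -2760 - 27t.
j ≥ 0 ⇒ t ≥ -103; k ≥ 0 ⇒ t ≤ -103. That's 1 value of t.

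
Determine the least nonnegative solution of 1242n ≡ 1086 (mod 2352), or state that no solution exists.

gcd(2352, 1242) = 6  (2352 = 1×1242 + 1110, 1242 = 1×1110 + 132, 1110 = 8×132 + 54, 132 = 2×54 + 24, 54 = 2×24 + 6, 24 = 4×6).
6 divides 1086, so solutions exist.
Back-substituting, 1242×(-89) + 2352×(47) = 6.
So 1242×(-89) ≡ 6 (mod 2352); multiply by 181: n ≡ -16109 (mod 392).
Smallest nonnegative: n = -16109 mod 392 = 355.

355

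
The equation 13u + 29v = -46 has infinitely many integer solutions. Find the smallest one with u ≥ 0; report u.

21

gcd(29, 13):
  29 = 2·13 + 3
  13 = 4·3 + 1
  3 = 3·1
so gcd(29, 13) = 1.
1 divides -46, so solutions exist.
Back-substitute for Bézout coefficients:
  1 = 13 - 4·3
  ... = 13·(9) + 29·(-4)
Scale by -46/1 = -46: (u₀, v₀) = (-414, 184).
General solution: u = -414 + 29t, v = 184 - 13t for integer t.
u ≥ 0: smallest is -414 mod 29 = 21 (at t = 15), with v = -11.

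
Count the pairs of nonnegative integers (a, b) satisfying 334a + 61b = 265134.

13

gcd(334, 61):
  334 = 5×61 + 29
  61 = 2×29 + 3
  29 = 9×3 + 2
  3 = 1×2 + 1
  2 = 2×1
so gcd(334, 61) = 1.
Back-substitute for Bézout coefficients:
  1 = 3 - 1×2
  ... = 334×(-21) + 61×(115)
Scale by 265134: one solution is (-5567814, 30490410). Reduce a mod 61: (22, 4226).
General: a = 22 + 61t, b = 4226 - 334t.
a ≥ 0 ⇒ t ≥ 0; b ≥ 0 ⇒ t ≤ 12. So t ∈ [0, 12]: 13 solutions.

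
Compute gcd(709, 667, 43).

1

gcd(709, 667) = 1.
gcd(1, 43) = 1.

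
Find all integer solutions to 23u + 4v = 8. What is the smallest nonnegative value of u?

0

gcd(23, 4):
  23 = 5×4 + 3
  4 = 1×3 + 1
  3 = 3×1
so gcd(23, 4) = 1.
1 divides 8, so solutions exist.
Back-substitute for Bézout coefficients:
  1 = 4 - 1×3
  ... = 23×(-1) + 4×(6)
Scale by 8/1 = 8: (u₀, v₀) = (-8, 48).
General solution: u = -8 + 4t, v = 48 - 23t for integer t.
u ≥ 0: smallest is -8 mod 4 = 0 (at t = 2), with v = 2.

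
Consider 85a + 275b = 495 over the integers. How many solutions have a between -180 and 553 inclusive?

13

gcd(275, 85) = 5  (275 = 3·85 + 20, 85 = 4·20 + 5, 20 = 4·5).
Back-substituting, 85·(13) + 275·(-4) = 5.
Scale by 99: particular solution (1287, -396); reduce a mod 55: (22, -5).
General solution: a = 22 + 55t, b = -5 - 17t for integer t.
-180 ≤ 22 + 55t ≤ 553 gives t ∈ [-3, 9], which is 13 values.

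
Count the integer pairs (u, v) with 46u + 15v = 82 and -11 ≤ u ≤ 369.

26

gcd(46, 15) = 1.
By Bézout, 46*(1) + 15*(-3) = 1.
Particular solution: (7, -16).
General solution: u = 7 + 15t, v = -16 - 46t for integer t.
-11 ≤ 7 + 15t ≤ 369 gives t ∈ [-1, 24], which is 26 values.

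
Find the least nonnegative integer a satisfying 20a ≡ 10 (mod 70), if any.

gcd(70, 20) = 10.
10 divides 10, so solutions exist.
By Bézout, 20·(-3) + 70·(1) = 10.
So 20·(-3) ≡ 10 (mod 70); multiply by 1: a ≡ -3 (mod 7).
Smallest nonnegative: a = -3 mod 7 = 4.

4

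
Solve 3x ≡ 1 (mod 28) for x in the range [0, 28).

19

gcd(28, 3) = 1.
By Bézout, 3*(-9) + 28*(1) = 1.
So 3*-9 ≡ 1 (mod 28), and -9 mod 28 = 19.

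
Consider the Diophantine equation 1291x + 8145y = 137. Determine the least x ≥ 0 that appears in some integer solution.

gcd(8145, 1291):
  8145 = 6×1291 + 399
  1291 = 3×399 + 94
  399 = 4×94 + 23
  94 = 4×23 + 2
  23 = 11×2 + 1
  2 = 2×1
so gcd(8145, 1291) = 1.
1 divides 137, so solutions exist.
Back-substitute for Bézout coefficients:
  1 = 23 - 11×2
  ... = 1291×(-3899) + 8145×(618)
Scale by 137/1 = 137: (x₀, y₀) = (-534163, 84666).
General solution: x = -534163 + 8145t, y = 84666 - 1291t for integer t.
x ≥ 0: smallest is -534163 mod 8145 = 3407 (at t = 66), with y = -540.

3407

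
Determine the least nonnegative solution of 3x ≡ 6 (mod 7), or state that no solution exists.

2

gcd(7, 3) = 1  (7 = 2·3 + 1, 3 = 3·1).
1 divides 6, so solutions exist.
Back-substituting, 3·(-2) + 7·(1) = 1.
So 3·(-2) ≡ 1 (mod 7); multiply by 6: x ≡ -12 (mod 7).
Smallest nonnegative: x = -12 mod 7 = 2.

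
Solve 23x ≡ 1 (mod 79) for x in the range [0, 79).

55

gcd(79, 23) = 1  (79 = 3*23 + 10, 23 = 2*10 + 3, 10 = 3*3 + 1, 3 = 3*1).
Back-substituting, 23*(-24) + 79*(7) = 1.
So 23*-24 ≡ 1 (mod 79), and -24 mod 79 = 55.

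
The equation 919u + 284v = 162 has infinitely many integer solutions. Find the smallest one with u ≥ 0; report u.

gcd(919, 284):
  919 = 3*284 + 67
  284 = 4*67 + 16
  67 = 4*16 + 3
  16 = 5*3 + 1
  3 = 3*1
so gcd(919, 284) = 1.
1 divides 162, so solutions exist.
Back-substitute for Bézout coefficients:
  1 = 16 - 5*3
  ... = 919*(-89) + 284*(288)
Scale by 162/1 = 162: (u₀, v₀) = (-14418, 46656).
General solution: u = -14418 + 284t, v = 46656 - 919t for integer t.
u ≥ 0: smallest is -14418 mod 284 = 66 (at t = 51), with v = -213.

66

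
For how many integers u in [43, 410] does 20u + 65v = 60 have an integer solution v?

28

gcd(65, 20) = 5  (65 = 3·20 + 5, 20 = 4·5).
Back-substituting, 20·(-3) + 65·(1) = 5.
Scale by 12: particular solution (-36, 12); reduce u mod 13: (3, 0).
General solution: u = 3 + 13t, v = 0 - 4t for integer t.
43 ≤ 3 + 13t ≤ 410 gives t ∈ [4, 31], which is 28 values.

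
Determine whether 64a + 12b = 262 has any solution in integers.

gcd(64, 12):
  64 = 5*12 + 4
  12 = 3*4
so gcd(64, 12) = 4.
4 does not divide 262 (remainder 2), so no integer solutions.

no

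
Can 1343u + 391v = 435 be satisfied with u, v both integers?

gcd(1343, 391) = 17.
17 does not divide 435 (remainder 10), so no integer solutions.

no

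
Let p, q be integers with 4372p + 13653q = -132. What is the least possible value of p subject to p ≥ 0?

gcd(13653, 4372) = 1  (13653 = 3*4372 + 537, 4372 = 8*537 + 76, 537 = 7*76 + 5, 76 = 15*5 + 1, 5 = 5*1).
1 divides -132, so solutions exist.
Back-substituting, 4372*(2695) + 13653*(-863) = 1.
Scale by -132/1 = -132: (p₀, q₀) = (-355740, 113916).
General solution: p = -355740 + 13653t, q = 113916 - 4372t for integer t.
p ≥ 0: smallest is -355740 mod 13653 = 12891 (at t = 27), with q = -4128.

12891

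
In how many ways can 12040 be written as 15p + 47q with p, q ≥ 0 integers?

17

gcd(47, 15) = 1  (47 = 3*15 + 2, 15 = 7*2 + 1, 2 = 2*1).
Back-substituting, 15*(22) + 47*(-7) = 1.
Scale by 12040: one solution is (264880, -84280). Reduce p mod 47: (35, 245).
General: p = 35 + 47t, q = 245 - 15t.
p ≥ 0 ⇒ t ≥ 0; q ≥ 0 ⇒ t ≤ 16. So t ∈ [0, 16]: 17 solutions.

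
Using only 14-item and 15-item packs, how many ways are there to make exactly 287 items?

1

Need nonnegative integers with 14j + 15k = 287.
gcd(14, 15) = 1, and 14·(-1) + 15·(1) = 1.
So (j₀, k₀) = (-287, 287); general j = -287 + 15t, k = 287 - 14t.
j ≥ 0 ⇒ t ≥ 20; k ≥ 0 ⇒ t ≤ 20. That's 1 value of t.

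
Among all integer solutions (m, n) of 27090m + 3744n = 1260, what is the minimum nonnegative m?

150

gcd(27090, 3744):
  27090 = 7×3744 + 882
  3744 = 4×882 + 216
  882 = 4×216 + 18
  216 = 12×18
so gcd(27090, 3744) = 18.
18 divides 1260, so solutions exist.
Back-substitute for Bézout coefficients:
  18 = 882 - 4×216
  ... = 27090×(17) + 3744×(-123)
Scale by 1260/18 = 70: (m₀, n₀) = (1190, -8610).
General solution: m = 1190 + 208t, n = -8610 - 1505t for integer t.
m ≥ 0: smallest is 1190 mod 208 = 150 (at t = -5), with n = -1085.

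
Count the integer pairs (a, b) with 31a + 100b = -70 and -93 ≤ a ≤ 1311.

14

gcd(100, 31):
  100 = 3·31 + 7
  31 = 4·7 + 3
  7 = 2·3 + 1
  3 = 3·1
so gcd(100, 31) = 1.
Back-substitute for Bézout coefficients:
  1 = 7 - 2·3
  ... = 31·(-29) + 100·(9)
Scale by -70: particular solution (2030, -630); reduce a mod 100: (30, -10).
General solution: a = 30 + 100t, b = -10 - 31t for integer t.
-93 ≤ 30 + 100t ≤ 1311 gives t ∈ [-1, 12], which is 14 values.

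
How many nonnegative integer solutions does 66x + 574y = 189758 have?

gcd(574, 66) = 2.
By Bézout, 66·(87) + 574·(-10) = 2.
One solution: (66, 323).
General: x = 66 + 287t, y = 323 - 33t.
x ≥ 0 ⇒ t ≥ 0; y ≥ 0 ⇒ t ≤ 9. So t ∈ [0, 9]: 10 solutions.

10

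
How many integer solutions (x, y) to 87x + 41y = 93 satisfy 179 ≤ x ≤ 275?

2

gcd(87, 41) = 1.
By Bézout, 87·(-8) + 41·(17) = 1.
Particular solution: (35, -72).
General solution: x = 35 + 41t, y = -72 - 87t for integer t.
179 ≤ 35 + 41t ≤ 275 gives t ∈ [4, 5], which is 2 values.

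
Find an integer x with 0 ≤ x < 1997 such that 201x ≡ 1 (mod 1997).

308

gcd(1997, 201) = 1.
By Bézout, 201·(308) + 1997·(-31) = 1.
So 201·308 ≡ 1 (mod 1997), and 308 mod 1997 = 308.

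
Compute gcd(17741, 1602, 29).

gcd(17741, 1602):
  17741 = 11*1602 + 119
  1602 = 13*119 + 55
  119 = 2*55 + 9
  55 = 6*9 + 1
  9 = 9*1
so gcd(17741, 1602) = 1.
gcd(1, 29) = 1.

1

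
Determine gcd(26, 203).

gcd(203, 26):
  203 = 7*26 + 21
  26 = 1*21 + 5
  21 = 4*5 + 1
  5 = 5*1
so gcd(203, 26) = 1.

1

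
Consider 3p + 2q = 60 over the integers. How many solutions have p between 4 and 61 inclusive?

29

gcd(3, 2) = 1.
By Bézout, 3*(1) + 2*(-1) = 1.
Particular solution: (0, 30).
General solution: p = 0 + 2t, q = 30 - 3t for integer t.
4 ≤ 0 + 2t ≤ 61 gives t ∈ [2, 30], which is 29 values.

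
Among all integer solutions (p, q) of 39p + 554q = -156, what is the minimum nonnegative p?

550

gcd(554, 39):
  554 = 14*39 + 8
  39 = 4*8 + 7
  8 = 1*7 + 1
  7 = 7*1
so gcd(554, 39) = 1.
1 divides -156, so solutions exist.
Back-substitute for Bézout coefficients:
  1 = 8 - 1*7
  ... = 39*(-71) + 554*(5)
Scale by -156/1 = -156: (p₀, q₀) = (11076, -780).
General solution: p = 11076 + 554t, q = -780 - 39t for integer t.
p ≥ 0: smallest is 11076 mod 554 = 550 (at t = -19), with q = -39.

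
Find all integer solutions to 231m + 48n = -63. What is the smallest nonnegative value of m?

gcd(231, 48) = 3  (231 = 4*48 + 39, 48 = 1*39 + 9, 39 = 4*9 + 3, 9 = 3*3).
3 divides -63, so solutions exist.
Back-substituting, 231*(5) + 48*(-24) = 3.
Scale by -63/3 = -21: (m₀, n₀) = (-105, 504).
General solution: m = -105 + 16t, n = 504 - 77t for integer t.
m ≥ 0: smallest is -105 mod 16 = 7 (at t = 7), with n = -35.

7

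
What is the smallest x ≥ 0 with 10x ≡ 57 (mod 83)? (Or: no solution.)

gcd(83, 10):
  83 = 8*10 + 3
  10 = 3*3 + 1
  3 = 3*1
so gcd(83, 10) = 1.
1 divides 57, so solutions exist.
Back-substitute for Bézout coefficients:
  1 = 10 - 3*3
  ... = 10*(25) + 83*(-3)
So 10*(25) ≡ 1 (mod 83); multiply by 57: x ≡ 1425 (mod 83).
Smallest nonnegative: x = 1425 mod 83 = 14.

14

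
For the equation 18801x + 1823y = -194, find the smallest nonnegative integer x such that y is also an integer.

gcd(18801, 1823):
  18801 = 10·1823 + 571
  1823 = 3·571 + 110
  571 = 5·110 + 21
  110 = 5·21 + 5
  21 = 4·5 + 1
  5 = 5·1
so gcd(18801, 1823) = 1.
1 divides -194, so solutions exist.
Back-substitute for Bézout coefficients:
  1 = 21 - 4·5
  ... = 18801·(348) + 1823·(-3589)
Scale by -194/1 = -194: (x₀, y₀) = (-67512, 696266).
General solution: x = -67512 + 1823t, y = 696266 - 18801t for integer t.
x ≥ 0: smallest is -67512 mod 1823 = 1762 (at t = 38), with y = -18172.

1762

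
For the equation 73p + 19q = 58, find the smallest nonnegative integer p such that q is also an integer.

gcd(73, 19) = 1  (73 = 3×19 + 16, 19 = 1×16 + 3, 16 = 5×3 + 1, 3 = 3×1).
1 divides 58, so solutions exist.
Back-substituting, 73×(6) + 19×(-23) = 1.
Scale by 58/1 = 58: (p₀, q₀) = (348, -1334).
General solution: p = 348 + 19t, q = -1334 - 73t for integer t.
p ≥ 0: smallest is 348 mod 19 = 6 (at t = -18), with q = -20.

6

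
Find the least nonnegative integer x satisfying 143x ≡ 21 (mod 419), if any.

132

gcd(419, 143):
  419 = 2*143 + 133
  143 = 1*133 + 10
  133 = 13*10 + 3
  10 = 3*3 + 1
  3 = 3*1
so gcd(419, 143) = 1.
1 divides 21, so solutions exist.
Back-substitute for Bézout coefficients:
  1 = 10 - 3*3
  ... = 143*(126) + 419*(-43)
So 143*(126) ≡ 1 (mod 419); multiply by 21: x ≡ 2646 (mod 419).
Smallest nonnegative: x = 2646 mod 419 = 132.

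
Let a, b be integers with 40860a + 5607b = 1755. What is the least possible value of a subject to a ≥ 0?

551

gcd(40860, 5607) = 9.
9 divides 1755, so solutions exist.
By Bézout, 40860×(268) + 5607×(-1953) = 9.
Scale by 1755/9 = 195: (a₀, b₀) = (52260, -380835).
General solution: a = 52260 + 623t, b = -380835 - 4540t for integer t.
a ≥ 0: smallest is 52260 mod 623 = 551 (at t = -83), with b = -4015.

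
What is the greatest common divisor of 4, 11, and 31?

gcd(11, 4) = 1  (11 = 2*4 + 3, 4 = 1*3 + 1, 3 = 3*1).
gcd(1, 31) = 1.

1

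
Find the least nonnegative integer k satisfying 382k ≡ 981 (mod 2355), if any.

243

gcd(2355, 382) = 1  (2355 = 6*382 + 63, 382 = 6*63 + 4, 63 = 15*4 + 3, 4 = 1*3 + 1, 3 = 3*1).
1 divides 981, so solutions exist.
Back-substituting, 382*(598) + 2355*(-97) = 1.
So 382*(598) ≡ 1 (mod 2355); multiply by 981: k ≡ 586638 (mod 2355).
Smallest nonnegative: k = 586638 mod 2355 = 243.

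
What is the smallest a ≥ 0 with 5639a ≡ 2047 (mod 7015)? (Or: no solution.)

5428

gcd(7015, 5639):
  7015 = 1*5639 + 1376
  5639 = 4*1376 + 135
  1376 = 10*135 + 26
  135 = 5*26 + 5
  26 = 5*5 + 1
  5 = 5*1
so gcd(7015, 5639) = 1.
1 divides 2047, so solutions exist.
Back-substitute for Bézout coefficients:
  1 = 26 - 5*5
  ... = 5639*(-1351) + 7015*(1086)
So 5639*(-1351) ≡ 1 (mod 7015); multiply by 2047: a ≡ -2765497 (mod 7015).
Smallest nonnegative: a = -2765497 mod 7015 = 5428.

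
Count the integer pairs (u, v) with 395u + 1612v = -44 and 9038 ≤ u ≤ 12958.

3

gcd(1612, 395) = 1.
By Bézout, 395·(151) + 1612·(-37) = 1.
Particular solution: (1416, -347).
General solution: u = 1416 + 1612t, v = -347 - 395t for integer t.
9038 ≤ 1416 + 1612t ≤ 12958 gives t ∈ [5, 7], which is 3 values.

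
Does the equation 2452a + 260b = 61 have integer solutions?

gcd(2452, 260) = 4  (2452 = 9×260 + 112, 260 = 2×112 + 36, 112 = 3×36 + 4, 36 = 9×4).
4 does not divide 61 (remainder 1), so no integer solutions.

no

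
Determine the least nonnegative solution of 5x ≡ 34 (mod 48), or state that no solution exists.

26

gcd(48, 5):
  48 = 9*5 + 3
  5 = 1*3 + 2
  3 = 1*2 + 1
  2 = 2*1
so gcd(48, 5) = 1.
1 divides 34, so solutions exist.
Back-substitute for Bézout coefficients:
  1 = 3 - 1*2
  ... = 5*(-19) + 48*(2)
So 5*(-19) ≡ 1 (mod 48); multiply by 34: x ≡ -646 (mod 48).
Smallest nonnegative: x = -646 mod 48 = 26.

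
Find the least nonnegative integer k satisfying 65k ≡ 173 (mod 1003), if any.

gcd(1003, 65):
  1003 = 15*65 + 28
  65 = 2*28 + 9
  28 = 3*9 + 1
  9 = 9*1
so gcd(1003, 65) = 1.
1 divides 173, so solutions exist.
Back-substitute for Bézout coefficients:
  1 = 28 - 3*9
  ... = 65*(-108) + 1003*(7)
So 65*(-108) ≡ 1 (mod 1003); multiply by 173: k ≡ -18684 (mod 1003).
Smallest nonnegative: k = -18684 mod 1003 = 373.

373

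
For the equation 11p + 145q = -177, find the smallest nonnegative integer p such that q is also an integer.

63

gcd(145, 11) = 1.
1 divides -177, so solutions exist.
By Bézout, 11*(66) + 145*(-5) = 1.
Scale by -177/1 = -177: (p₀, q₀) = (-11682, 885).
General solution: p = -11682 + 145t, q = 885 - 11t for integer t.
p ≥ 0: smallest is -11682 mod 145 = 63 (at t = 81), with q = -6.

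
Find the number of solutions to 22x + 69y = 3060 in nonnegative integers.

gcd(69, 22) = 1  (69 = 3·22 + 3, 22 = 7·3 + 1, 3 = 3·1).
Back-substituting, 22·(22) + 69·(-7) = 1.
Scale by 3060: one solution is (67320, -21420). Reduce x mod 69: (45, 30).
General: x = 45 + 69t, y = 30 - 22t.
x ≥ 0 ⇒ t ≥ 0; y ≥ 0 ⇒ t ≤ 1. So t ∈ [0, 1]: 2 solutions.

2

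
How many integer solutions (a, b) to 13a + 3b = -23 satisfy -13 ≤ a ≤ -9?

1

gcd(13, 3) = 1  (13 = 4×3 + 1, 3 = 3×1).
Back-substituting, 13×(1) + 3×(-4) = 1.
Scale by -23: particular solution (-23, 92); reduce a mod 3: (1, -12).
General solution: a = 1 + 3t, b = -12 - 13t for integer t.
-13 ≤ 1 + 3t ≤ -9 gives t ∈ [-4, -4], which is 1 value.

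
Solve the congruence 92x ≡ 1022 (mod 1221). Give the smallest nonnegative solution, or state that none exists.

gcd(1221, 92):
  1221 = 13×92 + 25
  92 = 3×25 + 17
  25 = 1×17 + 8
  17 = 2×8 + 1
  8 = 8×1
so gcd(1221, 92) = 1.
1 divides 1022, so solutions exist.
Back-substitute for Bézout coefficients:
  1 = 17 - 2×8
  ... = 92×(146) + 1221×(-11)
So 92×(146) ≡ 1 (mod 1221); multiply by 1022: x ≡ 149212 (mod 1221).
Smallest nonnegative: x = 149212 mod 1221 = 250.

250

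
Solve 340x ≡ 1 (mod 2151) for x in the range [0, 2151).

310

gcd(2151, 340) = 1  (2151 = 6×340 + 111, 340 = 3×111 + 7, 111 = 15×7 + 6, 7 = 1×6 + 1, 6 = 6×1).
Back-substituting, 340×(310) + 2151×(-49) = 1.
So 340×310 ≡ 1 (mod 2151), and 310 mod 2151 = 310.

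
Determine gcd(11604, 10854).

gcd(11604, 10854):
  11604 = 1×10854 + 750
  10854 = 14×750 + 354
  750 = 2×354 + 42
  354 = 8×42 + 18
  42 = 2×18 + 6
  18 = 3×6
so gcd(11604, 10854) = 6.

6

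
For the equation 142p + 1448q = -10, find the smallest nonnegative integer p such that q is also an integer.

469

gcd(1448, 142):
  1448 = 10·142 + 28
  142 = 5·28 + 2
  28 = 14·2
so gcd(1448, 142) = 2.
2 divides -10, so solutions exist.
Back-substitute for Bézout coefficients:
  2 = 142 - 5·28
  ... = 142·(51) + 1448·(-5)
Scale by -10/2 = -5: (p₀, q₀) = (-255, 25).
General solution: p = -255 + 724t, q = 25 - 71t for integer t.
p ≥ 0: smallest is -255 mod 724 = 469 (at t = 1), with q = -46.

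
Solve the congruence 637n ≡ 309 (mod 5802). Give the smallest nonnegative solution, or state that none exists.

1221

gcd(5802, 637) = 1.
1 divides 309, so solutions exist.
By Bézout, 637*(1093) + 5802*(-120) = 1.
So 637*(1093) ≡ 1 (mod 5802); multiply by 309: n ≡ 337737 (mod 5802).
Smallest nonnegative: n = 337737 mod 5802 = 1221.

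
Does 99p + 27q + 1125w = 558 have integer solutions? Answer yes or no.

gcd(99, 27) = 9.
gcd(9, 1125) = 9.
9 divides 558, so integer solutions exist.

yes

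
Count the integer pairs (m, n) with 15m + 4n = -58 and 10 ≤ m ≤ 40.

gcd(15, 4) = 1  (15 = 3×4 + 3, 4 = 1×3 + 1, 3 = 3×1).
Back-substituting, 15×(-1) + 4×(4) = 1.
Scale by -58: particular solution (58, -232); reduce m mod 4: (2, -22).
General solution: m = 2 + 4t, n = -22 - 15t for integer t.
10 ≤ 2 + 4t ≤ 40 gives t ∈ [2, 9], which is 8 values.

8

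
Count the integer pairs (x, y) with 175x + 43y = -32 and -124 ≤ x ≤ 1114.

gcd(175, 43) = 1  (175 = 4*43 + 3, 43 = 14*3 + 1, 3 = 3*1).
Back-substituting, 175*(-14) + 43*(57) = 1.
Scale by -32: particular solution (448, -1824); reduce x mod 43: (18, -74).
General solution: x = 18 + 43t, y = -74 - 175t for integer t.
-124 ≤ 18 + 43t ≤ 1114 gives t ∈ [-3, 25], which is 29 values.

29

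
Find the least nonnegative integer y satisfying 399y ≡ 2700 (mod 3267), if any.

gcd(3267, 399) = 3  (3267 = 8·399 + 75, 399 = 5·75 + 24, 75 = 3·24 + 3, 24 = 8·3).
3 divides 2700, so solutions exist.
Back-substituting, 399·(-131) + 3267·(16) = 3.
So 399·(-131) ≡ 3 (mod 3267); multiply by 900: y ≡ -117900 (mod 1089).
Smallest nonnegative: y = -117900 mod 1089 = 801.

801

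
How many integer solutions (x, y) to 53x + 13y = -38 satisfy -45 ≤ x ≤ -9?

gcd(53, 13) = 1.
By Bézout, 53·(1) + 13·(-4) = 1.
Particular solution: (1, -7).
General solution: x = 1 + 13t, y = -7 - 53t for integer t.
-45 ≤ 1 + 13t ≤ -9 gives t ∈ [-3, -1], which is 3 values.

3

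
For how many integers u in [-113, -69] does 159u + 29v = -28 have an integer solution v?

gcd(159, 29):
  159 = 5*29 + 14
  29 = 2*14 + 1
  14 = 14*1
so gcd(159, 29) = 1.
Back-substitute for Bézout coefficients:
  1 = 29 - 2*14
  ... = 159*(-2) + 29*(11)
Scale by -28: particular solution (56, -308); reduce u mod 29: (27, -149).
General solution: u = 27 + 29t, v = -149 - 159t for integer t.
-113 ≤ 27 + 29t ≤ -69 gives t ∈ [-4, -4], which is 1 value.

1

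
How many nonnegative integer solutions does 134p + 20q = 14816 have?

11

gcd(134, 20) = 2  (134 = 6*20 + 14, 20 = 1*14 + 6, 14 = 2*6 + 2, 6 = 3*2).
Back-substituting, 134*(3) + 20*(-20) = 2.
Scale by 7408: one solution is (22224, -148160). Reduce p mod 10: (4, 714).
General: p = 4 + 10t, q = 714 - 67t.
p ≥ 0 ⇒ t ≥ 0; q ≥ 0 ⇒ t ≤ 10. So t ∈ [0, 10]: 11 solutions.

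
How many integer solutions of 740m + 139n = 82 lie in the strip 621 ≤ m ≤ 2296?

gcd(740, 139) = 1.
By Bézout, 740×(34) + 139×(-181) = 1.
Particular solution: (8, -42).
General solution: m = 8 + 139t, n = -42 - 740t for integer t.
621 ≤ 8 + 139t ≤ 2296 gives t ∈ [5, 16], which is 12 values.

12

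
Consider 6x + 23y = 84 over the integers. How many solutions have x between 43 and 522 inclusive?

21

gcd(23, 6) = 1.
By Bézout, 6·(4) + 23·(-1) = 1.
Particular solution: (14, 0).
General solution: x = 14 + 23t, y = 0 - 6t for integer t.
43 ≤ 14 + 23t ≤ 522 gives t ∈ [2, 22], which is 21 values.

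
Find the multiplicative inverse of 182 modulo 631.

gcd(631, 182):
  631 = 3·182 + 85
  182 = 2·85 + 12
  85 = 7·12 + 1
  12 = 12·1
so gcd(631, 182) = 1.
Back-substitute for Bézout coefficients:
  1 = 85 - 7·12
  ... = 182·(-52) + 631·(15)
So 182·-52 ≡ 1 (mod 631), and -52 mod 631 = 579.

579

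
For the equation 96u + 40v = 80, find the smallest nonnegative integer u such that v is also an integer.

gcd(96, 40) = 8  (96 = 2*40 + 16, 40 = 2*16 + 8, 16 = 2*8).
8 divides 80, so solutions exist.
Back-substituting, 96*(-2) + 40*(5) = 8.
Scale by 80/8 = 10: (u₀, v₀) = (-20, 50).
General solution: u = -20 + 5t, v = 50 - 12t for integer t.
u ≥ 0: smallest is -20 mod 5 = 0 (at t = 4), with v = 2.

0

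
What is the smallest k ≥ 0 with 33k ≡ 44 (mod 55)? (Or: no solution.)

gcd(55, 33) = 11  (55 = 1*33 + 22, 33 = 1*22 + 11, 22 = 2*11).
11 divides 44, so solutions exist.
Back-substituting, 33*(2) + 55*(-1) = 11.
So 33*(2) ≡ 11 (mod 55); multiply by 4: k ≡ 8 (mod 5).
Smallest nonnegative: k = 8 mod 5 = 3.

3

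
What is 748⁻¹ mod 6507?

5437

gcd(6507, 748):
  6507 = 8×748 + 523
  748 = 1×523 + 225
  523 = 2×225 + 73
  225 = 3×73 + 6
  73 = 12×6 + 1
  6 = 6×1
so gcd(6507, 748) = 1.
Back-substitute for Bézout coefficients:
  1 = 73 - 12×6
  ... = 748×(-1070) + 6507×(123)
So 748×-1070 ≡ 1 (mod 6507), and -1070 mod 6507 = 5437.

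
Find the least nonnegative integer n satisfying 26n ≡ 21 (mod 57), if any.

3

gcd(57, 26) = 1.
1 divides 21, so solutions exist.
By Bézout, 26×(11) + 57×(-5) = 1.
So 26×(11) ≡ 1 (mod 57); multiply by 21: n ≡ 231 (mod 57).
Smallest nonnegative: n = 231 mod 57 = 3.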